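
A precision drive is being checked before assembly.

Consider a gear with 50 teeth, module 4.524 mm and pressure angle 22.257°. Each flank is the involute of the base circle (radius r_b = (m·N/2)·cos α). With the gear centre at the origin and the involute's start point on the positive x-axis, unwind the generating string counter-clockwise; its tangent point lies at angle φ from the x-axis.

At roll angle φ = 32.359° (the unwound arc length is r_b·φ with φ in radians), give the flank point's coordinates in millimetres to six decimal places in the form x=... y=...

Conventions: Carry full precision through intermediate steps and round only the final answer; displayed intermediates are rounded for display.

x=120.059270 y=6.087181

single-mesh involute tooth geometry (50T wheel at module 4.524)
pitch radius r_p = m·N/2 = 4.524·50/2 = 113.100000
base radius r_b = r_p·cos α = 113.100000·cos 22.257° = 104.673398
roll angle φ = 32.359° = 0.56477109 rad
x = r_b·(cos φ + φ·sin φ) = 120.059270
y = r_b·(sin φ − φ·cos φ) = 6.087181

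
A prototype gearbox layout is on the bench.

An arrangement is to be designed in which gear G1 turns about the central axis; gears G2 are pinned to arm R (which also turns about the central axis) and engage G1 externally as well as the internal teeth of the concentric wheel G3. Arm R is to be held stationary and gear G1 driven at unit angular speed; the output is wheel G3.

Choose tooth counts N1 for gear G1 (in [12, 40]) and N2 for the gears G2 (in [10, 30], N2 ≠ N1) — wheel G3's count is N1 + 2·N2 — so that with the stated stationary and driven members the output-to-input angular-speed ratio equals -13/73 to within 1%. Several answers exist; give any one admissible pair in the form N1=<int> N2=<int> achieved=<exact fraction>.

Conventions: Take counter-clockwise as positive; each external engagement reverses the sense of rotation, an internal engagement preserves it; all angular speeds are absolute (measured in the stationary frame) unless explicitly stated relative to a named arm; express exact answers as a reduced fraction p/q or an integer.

class = planetary set [ratio -13/73 wanted; Willis about the carrier]
Willis with ω_arm = 0: ω_ring/ω_sun = −N1/N3; set equal to -13/73  ⇒  N3/N1 = −1/(-13/73) = 73/13
N3 = N1 + 2·N2  ⇒  N2/N1 = (N3/N1 − 1)/2 = (73/13 − 1)/2 = 30/13
smallest multiple with N1 ≥ 12 and N2 ≥ 10: k = 1  ⇒  N1 = 1·13 = 13, N2 = 1·30 = 30 (N1 ≤ 40, N2 ≤ 30, N2 ≠ N1 ✓), N3 = 13 + 2·30 = 73
check: −N1/N3 with N1 = 13, N3 = 73 gives -13/73; |achieved − target| = 0 ≤ 13/7300 ✓

N1=13 N2=30 achieved=-13/73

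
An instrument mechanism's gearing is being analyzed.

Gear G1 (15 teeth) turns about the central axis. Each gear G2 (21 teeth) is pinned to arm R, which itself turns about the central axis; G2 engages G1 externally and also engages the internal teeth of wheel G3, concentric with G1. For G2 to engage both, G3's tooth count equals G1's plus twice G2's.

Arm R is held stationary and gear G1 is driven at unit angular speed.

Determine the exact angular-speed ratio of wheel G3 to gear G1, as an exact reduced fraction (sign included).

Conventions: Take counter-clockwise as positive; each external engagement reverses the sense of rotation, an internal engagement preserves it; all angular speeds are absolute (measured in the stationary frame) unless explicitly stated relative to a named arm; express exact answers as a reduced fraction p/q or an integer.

-5/19

topology: planetary set — G1 15T / G2 21T / G3 57T, arm = carrier (Willis)
ring teeth: 15 + 2·21 = 57
15(ω_sun−ω_arm) = −57(ω_ring−ω_arm),  ω_arm = 0, ω_sun = 1
ω_ring = 0 − (15/57)(1−0) = -5/19
ω_out/ω_in = -5/19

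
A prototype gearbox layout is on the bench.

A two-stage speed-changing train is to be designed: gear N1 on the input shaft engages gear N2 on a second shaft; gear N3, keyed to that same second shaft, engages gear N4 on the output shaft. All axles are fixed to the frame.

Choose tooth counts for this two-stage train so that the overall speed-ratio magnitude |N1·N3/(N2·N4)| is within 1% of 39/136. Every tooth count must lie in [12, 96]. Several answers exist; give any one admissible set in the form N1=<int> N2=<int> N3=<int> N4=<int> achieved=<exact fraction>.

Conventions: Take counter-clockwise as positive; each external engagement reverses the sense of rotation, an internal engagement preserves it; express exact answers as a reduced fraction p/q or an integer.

N1=12 N2=16 N3=13 N4=34 achieved=39/136

class = fixed-axis compound train [2-stage, 39/136 wanted]
target = 39/136 in lowest terms: an exact hit needs N1·N3 = k·39 and N2·N4 = k·136 for one integer k, every count in [12, 96]; additionally prefer no 1:1 stage (N1 ≠ N2, N3 ≠ N4)
k = 1…3: no 1:1-free in-range split of k·39 and k·136 into factor pairs; take k = 4
k = 4: N1·N3 = 156 = 12·13, N2·N4 = 544 = 16·34
achieved = 12·13/(16·34) = 39/136; |achieved − target| = 0 ≤ 39/13600 ✓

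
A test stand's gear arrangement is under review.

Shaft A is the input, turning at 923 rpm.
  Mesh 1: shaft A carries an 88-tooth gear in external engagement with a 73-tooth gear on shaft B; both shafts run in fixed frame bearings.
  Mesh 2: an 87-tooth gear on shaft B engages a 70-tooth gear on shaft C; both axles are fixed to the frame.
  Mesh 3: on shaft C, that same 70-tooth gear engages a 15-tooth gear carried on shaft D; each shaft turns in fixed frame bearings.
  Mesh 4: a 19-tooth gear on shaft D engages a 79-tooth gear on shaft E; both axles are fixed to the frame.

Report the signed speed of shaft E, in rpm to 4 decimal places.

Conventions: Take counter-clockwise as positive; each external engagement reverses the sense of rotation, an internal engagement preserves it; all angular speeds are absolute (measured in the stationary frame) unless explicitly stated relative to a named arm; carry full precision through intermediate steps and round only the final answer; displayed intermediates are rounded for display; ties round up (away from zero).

recognized (5 fixed axles, 4 meshes): fixed-axis compound train
mesh 1 [88T→73T]: ω = 923.0000×88/73 = 1112.6575 rpm, sense flips to −
mesh 2 [87T→70T]: ω = 1112.6575×87/70 = 1382.8744 rpm, sense flips to +
mesh 3 [70T→15T]: ω = 1382.8744×70/15 = 6453.4137 rpm, sense flips to −
mesh 4 [19T→79T]: ω = 6453.4137×19/79 = 1552.0868 rpm, sense flips to +
signed output speed = +1552.0868 rpm

+1552.0868 rpm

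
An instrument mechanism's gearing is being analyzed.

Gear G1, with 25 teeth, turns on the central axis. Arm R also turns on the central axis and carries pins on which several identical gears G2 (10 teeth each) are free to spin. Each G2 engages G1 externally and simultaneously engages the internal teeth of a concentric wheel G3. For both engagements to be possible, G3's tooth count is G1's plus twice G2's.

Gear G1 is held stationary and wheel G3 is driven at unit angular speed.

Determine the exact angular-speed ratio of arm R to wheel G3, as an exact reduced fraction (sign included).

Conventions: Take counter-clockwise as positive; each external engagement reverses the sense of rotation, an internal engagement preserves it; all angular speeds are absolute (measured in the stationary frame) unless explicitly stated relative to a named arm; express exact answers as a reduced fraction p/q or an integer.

9/14

class = planetary set [G3 = 25+2·10 = 45; Willis about the carrier]
ring teeth: 25 + 2·10 = 45
25(ω_sun−ω_arm) = −45(ω_ring−ω_arm),  ω_sun = 0, ω_ring = 1
25(0−ω_arm) = −45(1−ω_arm)  ⇒  70·ω_arm = 45  ⇒  ω_arm = 9/14
ω_out/ω_in = 9/14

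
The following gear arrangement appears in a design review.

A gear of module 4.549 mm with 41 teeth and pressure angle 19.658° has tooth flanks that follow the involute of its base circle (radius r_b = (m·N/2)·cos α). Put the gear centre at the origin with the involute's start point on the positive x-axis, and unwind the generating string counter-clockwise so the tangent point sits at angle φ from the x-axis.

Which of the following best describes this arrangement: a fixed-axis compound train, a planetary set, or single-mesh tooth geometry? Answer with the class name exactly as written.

single-mesh tooth geometry

single-mesh involute tooth geometry (41T wheel at module 4.549)
classification: single-mesh tooth geometry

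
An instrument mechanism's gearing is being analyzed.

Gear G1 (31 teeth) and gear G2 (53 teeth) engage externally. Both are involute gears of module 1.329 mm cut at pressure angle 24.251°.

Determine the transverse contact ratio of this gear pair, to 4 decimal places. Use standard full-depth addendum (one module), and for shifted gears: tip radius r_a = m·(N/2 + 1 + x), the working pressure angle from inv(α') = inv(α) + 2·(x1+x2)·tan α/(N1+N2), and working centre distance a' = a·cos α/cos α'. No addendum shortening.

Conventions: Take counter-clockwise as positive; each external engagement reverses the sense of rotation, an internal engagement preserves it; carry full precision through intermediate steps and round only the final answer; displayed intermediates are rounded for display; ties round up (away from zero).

topology: single-mesh involute geometry — m = 1.329, 31T/53T pair
base radii: r_b1 = 18.781695, r_b2 = 32.110639
tip radii: r_a1 = 21.928500, r_a2 = 36.547500
no profile shift: α' = α, a' = a
action lengths: √(r_a1²−r_b1²) = 11.318439, √(r_a2²−r_b2²) = 17.453556
base pitch p_b = π·m·cos α = 3.806738
CR = (11.318439 + 17.453556 − 55.818000·sin 24.25100°)/3.806738 = 1.535594
contact ratio ≈ 1.5356

1.5356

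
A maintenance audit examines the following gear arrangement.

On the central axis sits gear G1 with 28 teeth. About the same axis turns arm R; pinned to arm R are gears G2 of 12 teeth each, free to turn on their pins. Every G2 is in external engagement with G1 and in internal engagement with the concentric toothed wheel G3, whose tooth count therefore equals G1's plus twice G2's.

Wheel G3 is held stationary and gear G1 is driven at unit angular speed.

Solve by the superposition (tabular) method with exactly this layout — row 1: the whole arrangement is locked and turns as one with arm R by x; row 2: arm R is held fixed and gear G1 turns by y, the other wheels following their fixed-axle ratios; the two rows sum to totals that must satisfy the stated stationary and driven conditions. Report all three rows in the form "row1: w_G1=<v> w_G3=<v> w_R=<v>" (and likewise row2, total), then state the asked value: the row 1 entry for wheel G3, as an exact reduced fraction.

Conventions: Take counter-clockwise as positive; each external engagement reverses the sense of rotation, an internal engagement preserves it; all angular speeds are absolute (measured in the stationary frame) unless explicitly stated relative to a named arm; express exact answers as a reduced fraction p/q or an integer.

row1: w_G1=7/20 w_G3=7/20 w_R=7/20
row2: w_G1=13/20 w_G3=-7/20 w_R=0
total: w_G1=1 w_G3=0 w_R=7/20
asked value: 7/20

topology: planetary set — G1 28T / G2 12T / G3 52T, arm = carrier (Willis)
row 1 (train locked, turned with arm): all members turn x
row 2 — arm fixed, fixed-axis ratios: sun y, ring −(28/52)·y, arm 0
boundary: total ω_ring = x − (28/52)·y = 0 and total ω_sun = x + y = 1  ⇒  y = 13/20, x = 7/20
row 2 ring = −(28/52)·13/20 = -7/20
totals (row 1 + row 2): sun 7/20 + 13/20 = 1, ring 7/20 + (-7/20) = 0, arm 7/20 + 0 = 7/20
asked cell (row1, ring) = 7/20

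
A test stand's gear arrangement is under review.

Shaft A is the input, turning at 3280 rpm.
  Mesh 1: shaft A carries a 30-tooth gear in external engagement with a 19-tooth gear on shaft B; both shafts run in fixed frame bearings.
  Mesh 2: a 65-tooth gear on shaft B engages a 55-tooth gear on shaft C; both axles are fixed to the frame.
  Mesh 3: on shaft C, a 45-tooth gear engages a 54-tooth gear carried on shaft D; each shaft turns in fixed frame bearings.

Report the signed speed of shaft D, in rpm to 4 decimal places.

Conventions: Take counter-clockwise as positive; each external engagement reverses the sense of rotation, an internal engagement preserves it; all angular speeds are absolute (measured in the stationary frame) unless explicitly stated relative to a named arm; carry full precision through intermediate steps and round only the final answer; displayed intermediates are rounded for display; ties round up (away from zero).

-5100.4785 rpm

class = fixed-axis compound train [3 meshes; 3 ratios multiply, 3 sense flips]
mesh 1 [30T→19T]: ω = 3280.0000×30/19 = 5178.9474 rpm, sense flips to −
mesh 2 [65T→55T]: ω = 5178.9474×65/55 = 6120.5742 rpm, sense flips to +
mesh 3 [45T→54T]: ω = 6120.5742×45/54 = 5100.4785 rpm, sense flips to −
signed output speed = -5100.4785 rpm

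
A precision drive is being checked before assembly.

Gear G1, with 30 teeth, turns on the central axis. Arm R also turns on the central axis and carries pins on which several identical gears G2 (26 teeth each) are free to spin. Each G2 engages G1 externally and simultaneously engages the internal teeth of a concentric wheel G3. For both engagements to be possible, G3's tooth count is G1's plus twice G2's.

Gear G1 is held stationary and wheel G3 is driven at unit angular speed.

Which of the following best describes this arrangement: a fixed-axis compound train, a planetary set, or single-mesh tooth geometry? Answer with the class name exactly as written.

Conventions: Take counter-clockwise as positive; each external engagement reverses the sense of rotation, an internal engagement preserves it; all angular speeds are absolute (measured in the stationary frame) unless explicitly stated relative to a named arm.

class = planetary set [G3 = 30+2·26 = 82; Willis about the carrier]
classification: planetary set

planetary set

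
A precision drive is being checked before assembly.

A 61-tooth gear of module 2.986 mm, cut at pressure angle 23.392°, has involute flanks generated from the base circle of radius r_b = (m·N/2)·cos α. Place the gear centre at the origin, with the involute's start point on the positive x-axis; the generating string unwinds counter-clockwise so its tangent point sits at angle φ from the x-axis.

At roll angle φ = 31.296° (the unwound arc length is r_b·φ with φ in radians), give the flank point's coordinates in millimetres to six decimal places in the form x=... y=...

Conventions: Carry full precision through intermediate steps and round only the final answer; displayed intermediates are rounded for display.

x=95.142325 y=4.406631

topology: single-mesh involute geometry — m = 2.986, N = 61
pitch radius r_p = m·N/2 = 2.986·61/2 = 91.073000
base radius r_b = r_p·cos α = 91.073000·cos 23.392° = 83.587716
roll angle φ = 31.296° = 0.54621824 rad
x = r_b·(cos φ + φ·sin φ) = 95.142325
y = r_b·(sin φ − φ·cos φ) = 4.406631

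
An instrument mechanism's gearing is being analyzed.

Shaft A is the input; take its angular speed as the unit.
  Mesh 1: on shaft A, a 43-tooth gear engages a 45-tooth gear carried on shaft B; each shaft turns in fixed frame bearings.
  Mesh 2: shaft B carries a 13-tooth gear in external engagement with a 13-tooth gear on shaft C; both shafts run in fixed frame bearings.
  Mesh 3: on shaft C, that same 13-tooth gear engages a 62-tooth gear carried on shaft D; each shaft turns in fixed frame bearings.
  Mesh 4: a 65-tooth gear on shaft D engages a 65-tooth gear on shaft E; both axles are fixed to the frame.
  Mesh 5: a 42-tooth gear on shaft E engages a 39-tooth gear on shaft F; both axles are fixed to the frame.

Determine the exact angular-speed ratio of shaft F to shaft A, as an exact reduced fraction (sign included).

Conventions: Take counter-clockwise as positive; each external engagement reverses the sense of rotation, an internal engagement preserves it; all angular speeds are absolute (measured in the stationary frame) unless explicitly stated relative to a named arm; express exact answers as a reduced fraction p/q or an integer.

class = fixed-axis compound train [5 meshes; 5 ratios multiply, 5 sense flips]
mesh 1 [43T→45T]: running ratio 43/45, sense −
mesh 2 [13T→13T]: running ratio 43/45, sense +
mesh 3 [13T→62T]: running ratio 559/2790, sense −
mesh 4 [65T→65T]: running ratio 559/2790, sense +
mesh 5 [42T→39T]: running ratio 301/1395, sense −
ω_out/ω_in = -301/1395

-301/1395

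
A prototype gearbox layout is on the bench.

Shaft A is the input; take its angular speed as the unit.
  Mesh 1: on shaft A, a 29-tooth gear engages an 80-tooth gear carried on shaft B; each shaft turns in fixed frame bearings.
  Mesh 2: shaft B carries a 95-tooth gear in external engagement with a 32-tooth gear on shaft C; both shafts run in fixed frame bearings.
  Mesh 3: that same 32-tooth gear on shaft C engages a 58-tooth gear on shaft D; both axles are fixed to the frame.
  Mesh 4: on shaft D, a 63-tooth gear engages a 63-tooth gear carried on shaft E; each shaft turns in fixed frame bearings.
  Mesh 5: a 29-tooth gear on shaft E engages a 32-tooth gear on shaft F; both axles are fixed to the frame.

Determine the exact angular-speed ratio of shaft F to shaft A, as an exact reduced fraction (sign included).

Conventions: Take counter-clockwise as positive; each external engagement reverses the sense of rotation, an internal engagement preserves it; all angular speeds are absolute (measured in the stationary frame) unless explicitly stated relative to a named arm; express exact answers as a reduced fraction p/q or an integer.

class = fixed-axis compound train [5 meshes; 5 ratios multiply, 5 sense flips]
mesh 1 [29T→80T]: running ratio 29/80, sense −
mesh 2 [95T→32T]: running ratio 551/512, sense +
mesh 3 [32T→58T]: running ratio 19/32, sense −
mesh 4 [63T→63T]: running ratio 19/32, sense +
mesh 5 [29T→32T]: running ratio 551/1024, sense −
ω_out/ω_in = -551/1024

-551/1024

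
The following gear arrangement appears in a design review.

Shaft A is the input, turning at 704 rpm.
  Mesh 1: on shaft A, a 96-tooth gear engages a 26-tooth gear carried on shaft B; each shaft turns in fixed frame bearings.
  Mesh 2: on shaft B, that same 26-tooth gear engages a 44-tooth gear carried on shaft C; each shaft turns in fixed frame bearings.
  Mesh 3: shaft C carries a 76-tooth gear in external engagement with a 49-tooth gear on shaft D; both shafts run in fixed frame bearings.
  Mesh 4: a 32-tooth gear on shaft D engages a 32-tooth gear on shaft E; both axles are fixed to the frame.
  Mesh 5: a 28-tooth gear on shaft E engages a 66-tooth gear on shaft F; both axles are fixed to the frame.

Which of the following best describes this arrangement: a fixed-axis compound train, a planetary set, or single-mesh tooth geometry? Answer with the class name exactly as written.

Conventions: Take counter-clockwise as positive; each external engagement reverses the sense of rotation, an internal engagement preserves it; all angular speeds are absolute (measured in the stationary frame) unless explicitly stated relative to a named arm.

fixed-axis compound train

recognized (6 fixed axles, 5 meshes): fixed-axis compound train
classification: fixed-axis compound train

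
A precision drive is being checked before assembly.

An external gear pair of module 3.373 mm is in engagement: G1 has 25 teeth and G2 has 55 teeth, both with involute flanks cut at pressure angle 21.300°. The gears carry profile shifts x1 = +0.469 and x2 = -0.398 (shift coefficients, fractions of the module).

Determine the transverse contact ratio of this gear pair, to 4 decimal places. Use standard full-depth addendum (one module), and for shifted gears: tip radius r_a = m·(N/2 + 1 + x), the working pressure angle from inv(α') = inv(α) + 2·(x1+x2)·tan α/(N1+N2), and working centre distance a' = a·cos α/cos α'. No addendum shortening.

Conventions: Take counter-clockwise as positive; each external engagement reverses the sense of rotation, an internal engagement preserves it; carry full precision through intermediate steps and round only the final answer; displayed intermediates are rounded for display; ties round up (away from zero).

1.5491

topology: single-mesh involute geometry — m = 3.373, 25T/55T pair
base radii: r_b1 = 39.282431, r_b2 = 86.421349
tip radii: r_a1 = 47.117437, r_a2 = 94.788046
inv(α') = inv(21.300°) + 2·(+0.469-0.398)·tan α/(25+55) = 0.01882062  ⇒  α' = 21.55741°
a' = a·cos α / cos α' = 134.9200·cos 21.300°/cos 21.55741° = 135.158109
action lengths: √(r_a1²−r_b1²) = 26.018137, √(r_a2²−r_b2²) = 38.937438
base pitch p_b = π·m·cos α = 9.872752
CR = (26.018137 + 38.937438 − 135.158109·sin 21.55741°)/9.872752 = 1.549110
contact ratio ≈ 1.5491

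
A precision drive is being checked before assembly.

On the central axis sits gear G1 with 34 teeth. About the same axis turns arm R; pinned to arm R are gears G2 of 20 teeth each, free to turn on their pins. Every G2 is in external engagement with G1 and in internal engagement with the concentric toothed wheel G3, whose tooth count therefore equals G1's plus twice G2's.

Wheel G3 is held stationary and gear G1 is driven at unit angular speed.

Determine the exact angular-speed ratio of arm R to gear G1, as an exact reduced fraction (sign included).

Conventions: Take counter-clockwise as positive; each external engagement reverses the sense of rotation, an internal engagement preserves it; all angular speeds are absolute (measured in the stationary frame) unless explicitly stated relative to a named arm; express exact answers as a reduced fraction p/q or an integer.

17/54

topology: planetary set — G1 34T / G2 20T / G3 74T, arm = carrier (Willis)
ring teeth: 34 + 2·20 = 74
34(ω_sun−ω_arm) = −74(ω_ring−ω_arm),  ω_ring = 0, ω_sun = 1
34(1−ω_arm) = −74(0−ω_arm)  ⇒  108·ω_arm = 34  ⇒  ω_arm = 17/54
ω_out/ω_in = 17/54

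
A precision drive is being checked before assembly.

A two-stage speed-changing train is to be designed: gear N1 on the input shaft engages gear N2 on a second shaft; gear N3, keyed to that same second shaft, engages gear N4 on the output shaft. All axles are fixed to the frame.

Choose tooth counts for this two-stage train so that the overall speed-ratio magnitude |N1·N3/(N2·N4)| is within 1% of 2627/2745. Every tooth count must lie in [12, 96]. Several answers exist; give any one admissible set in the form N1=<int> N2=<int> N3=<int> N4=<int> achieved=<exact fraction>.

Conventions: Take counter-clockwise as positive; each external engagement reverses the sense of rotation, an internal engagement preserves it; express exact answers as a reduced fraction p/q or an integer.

N1=37 N2=45 N3=71 N4=61 achieved=2627/2745

2-stage fixed-axis compound train for ratio 2627/2745
target = 2627/2745 in lowest terms: an exact hit needs N1·N3 = k·2627 and N2·N4 = k·2745 for one integer k, every count in [12, 96]; additionally prefer no 1:1 stage (N1 ≠ N2, N3 ≠ N4)
k = 1: N1·N3 = 2627 = 37·71, N2·N4 = 2745 = 45·61
achieved = 37·71/(45·61) = 2627/2745; |achieved − target| = 0 ≤ 2627/274500 ✓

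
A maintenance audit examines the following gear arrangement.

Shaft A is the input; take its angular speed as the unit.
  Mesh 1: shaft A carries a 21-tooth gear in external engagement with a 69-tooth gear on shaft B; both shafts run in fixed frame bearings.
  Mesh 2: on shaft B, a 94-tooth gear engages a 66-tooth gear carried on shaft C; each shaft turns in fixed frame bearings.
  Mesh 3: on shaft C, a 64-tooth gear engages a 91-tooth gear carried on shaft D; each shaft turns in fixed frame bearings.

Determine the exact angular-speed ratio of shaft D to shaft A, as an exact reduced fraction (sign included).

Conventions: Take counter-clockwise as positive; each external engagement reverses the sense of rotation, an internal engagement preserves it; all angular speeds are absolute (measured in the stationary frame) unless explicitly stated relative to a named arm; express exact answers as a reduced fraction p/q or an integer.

class = fixed-axis compound train [3 meshes; 3 ratios multiply, 3 sense flips]
mesh 1 [21T→69T]: running ratio 7/23, sense −
mesh 2 [94T→66T]: running ratio 329/759, sense +
mesh 3 [64T→91T]: running ratio 3008/9867, sense −
ω_out/ω_in = -3008/9867

-3008/9867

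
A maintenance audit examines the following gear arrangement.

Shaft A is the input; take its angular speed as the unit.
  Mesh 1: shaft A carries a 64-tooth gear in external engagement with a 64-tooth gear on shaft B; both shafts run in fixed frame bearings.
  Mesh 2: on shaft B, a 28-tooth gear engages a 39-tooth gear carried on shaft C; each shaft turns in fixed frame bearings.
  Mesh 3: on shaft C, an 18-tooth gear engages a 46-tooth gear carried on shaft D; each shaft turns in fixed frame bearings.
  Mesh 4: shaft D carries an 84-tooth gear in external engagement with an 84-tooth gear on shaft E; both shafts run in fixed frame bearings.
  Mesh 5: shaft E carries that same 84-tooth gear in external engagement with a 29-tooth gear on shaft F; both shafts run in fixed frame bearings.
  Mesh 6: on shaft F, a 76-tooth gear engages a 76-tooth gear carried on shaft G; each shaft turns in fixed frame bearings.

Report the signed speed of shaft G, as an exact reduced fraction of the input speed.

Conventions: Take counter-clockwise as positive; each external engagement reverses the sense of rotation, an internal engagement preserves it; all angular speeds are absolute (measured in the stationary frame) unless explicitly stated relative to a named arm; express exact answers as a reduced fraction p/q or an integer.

7056/8671

6-mesh fixed-axis compound train (all bearings frame-fixed)
mesh 1 [64T→64T]: |ω|/ω_in = 1×64/64 = 1, sense flips to −
mesh 2 [28T→39T]: |ω|/ω_in = 1×28/39 = 28/39, sense flips to +
mesh 3 [18T→46T]: |ω|/ω_in = (28/39)×18/46 = 84/299, sense flips to −
mesh 4 [84T→84T]: |ω|/ω_in = (84/299)×84/84 = 84/299, sense flips to +
mesh 5 [84T→29T]: |ω|/ω_in = (84/299)×84/29 = 7056/8671, sense flips to −
mesh 6 [76T→76T]: |ω|/ω_in = (7056/8671)×76/76 = 7056/8671, sense flips to +
signed output speed (× input speed) = 7056/8671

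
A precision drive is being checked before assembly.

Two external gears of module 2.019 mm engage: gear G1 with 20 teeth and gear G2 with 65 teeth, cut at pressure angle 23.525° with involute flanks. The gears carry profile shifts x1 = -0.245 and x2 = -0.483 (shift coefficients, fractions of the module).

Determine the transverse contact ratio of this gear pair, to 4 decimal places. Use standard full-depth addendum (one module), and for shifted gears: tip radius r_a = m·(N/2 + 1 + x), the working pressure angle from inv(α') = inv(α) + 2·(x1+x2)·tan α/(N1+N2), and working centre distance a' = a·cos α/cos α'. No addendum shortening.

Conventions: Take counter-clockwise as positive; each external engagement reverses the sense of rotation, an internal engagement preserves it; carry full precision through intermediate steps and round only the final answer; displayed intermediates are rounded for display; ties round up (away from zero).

single-mesh involute tooth geometry (20T engaging 65T at module 2.019)
base radii: r_b1 = 18.511928, r_b2 = 60.163767
tip radii: r_a1 = 21.714345, r_a2 = 66.661323
inv(α') = inv(23.525°) + 2·(-0.245-0.483)·tan α/(20+65) = 0.01728562  ⇒  α' = 20.97693°
a' = a·cos α / cos α' = 85.8075·cos 23.525°/cos 20.97693° = 84.260059
action lengths: √(r_a1²−r_b1²) = 11.349947, √(r_a2²−r_b2²) = 28.706325
base pitch p_b = π·m·cos α = 5.815694
CR = (11.349947 + 28.706325 − 84.260059·sin 20.97693°)/5.815694 = 1.700889
contact ratio ≈ 1.7009

1.7009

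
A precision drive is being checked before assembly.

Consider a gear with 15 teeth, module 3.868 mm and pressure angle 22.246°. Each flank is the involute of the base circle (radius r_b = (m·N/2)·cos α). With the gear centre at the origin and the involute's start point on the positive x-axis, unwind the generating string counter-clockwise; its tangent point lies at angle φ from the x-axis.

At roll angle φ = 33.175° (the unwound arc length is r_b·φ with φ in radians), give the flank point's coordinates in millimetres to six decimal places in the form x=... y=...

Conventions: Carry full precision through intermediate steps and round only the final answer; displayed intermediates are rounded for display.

class = single-mesh tooth geometry [base-circle involute, m = 3.868, 15T]
pitch radius r_p = m·N/2 = 3.868·15/2 = 29.010000
base radius r_b = r_p·cos α = 29.010000·cos 22.246° = 26.850697
roll angle φ = 33.175° = 0.57901298 rad
x = r_b·(cos φ + φ·sin φ) = 30.981353
y = r_b·(sin φ − φ·cos φ) = 1.679843

x=30.981353 y=1.679843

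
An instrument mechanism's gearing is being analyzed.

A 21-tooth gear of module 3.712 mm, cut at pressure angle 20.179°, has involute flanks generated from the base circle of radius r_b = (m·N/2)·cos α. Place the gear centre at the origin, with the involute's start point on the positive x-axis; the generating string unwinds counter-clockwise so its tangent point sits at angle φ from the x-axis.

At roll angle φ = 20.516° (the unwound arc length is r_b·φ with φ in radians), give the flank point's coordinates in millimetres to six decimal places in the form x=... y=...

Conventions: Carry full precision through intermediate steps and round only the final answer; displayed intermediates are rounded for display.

x=38.854285 y=0.552710

recognized (one wheel, involute flank): single-mesh tooth geometry, m = 3.712, N = 21
pitch radius r_p = m·N/2 = 3.712·21/2 = 38.976000
base radius r_b = r_p·cos α = 38.976000·cos 20.179° = 36.583634
roll angle φ = 20.516° = 0.35807175 rad
x = r_b·(cos φ + φ·sin φ) = 38.854285
y = r_b·(sin φ − φ·cos φ) = 0.552710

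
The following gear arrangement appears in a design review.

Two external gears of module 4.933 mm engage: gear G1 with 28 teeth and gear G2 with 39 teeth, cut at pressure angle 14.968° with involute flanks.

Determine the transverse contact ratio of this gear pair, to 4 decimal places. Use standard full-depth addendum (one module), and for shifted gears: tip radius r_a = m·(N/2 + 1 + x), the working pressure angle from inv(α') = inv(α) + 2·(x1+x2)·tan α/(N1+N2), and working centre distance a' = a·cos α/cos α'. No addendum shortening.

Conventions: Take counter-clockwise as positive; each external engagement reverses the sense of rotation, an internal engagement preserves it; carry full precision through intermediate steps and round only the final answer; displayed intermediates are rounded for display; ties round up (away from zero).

topology: single-mesh involute geometry — m = 4.933, 28T/39T pair
base radii: r_b1 = 66.718742, r_b2 = 92.929676
tip radii: r_a1 = 73.995000, r_a2 = 101.126500
no profile shift: α' = α, a' = a
action lengths: √(r_a1²−r_b1²) = 31.997961, √(r_a2²−r_b2²) = 39.882882
base pitch p_b = π·m·cos α = 14.971651
CR = (31.997961 + 39.882882 − 165.255500·sin 14.96800°)/14.971651 = 1.950268
contact ratio ≈ 1.9503

1.9503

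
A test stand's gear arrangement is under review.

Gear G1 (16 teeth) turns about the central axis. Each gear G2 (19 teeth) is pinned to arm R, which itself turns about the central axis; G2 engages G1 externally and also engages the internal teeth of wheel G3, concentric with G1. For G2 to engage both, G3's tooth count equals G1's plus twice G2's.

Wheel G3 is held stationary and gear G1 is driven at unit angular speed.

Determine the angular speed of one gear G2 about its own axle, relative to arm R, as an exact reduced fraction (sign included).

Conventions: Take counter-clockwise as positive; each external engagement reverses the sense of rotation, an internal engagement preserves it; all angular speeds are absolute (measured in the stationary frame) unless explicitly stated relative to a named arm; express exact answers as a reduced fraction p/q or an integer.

recognized (axles ride arm R): planetary set, 16/19/54 teeth
ring teeth: 16 + 2·19 = 54
16(ω_sun−ω_arm) = −54(ω_ring−ω_arm),  ω_ring = 0, ω_sun = 1
16(1−ω_arm) = −54(0−ω_arm)  ⇒  70·ω_arm = 16  ⇒  ω_arm = 8/35
sun–planet mesh: 16·(1−8/35) = −19·(ω_p−ω_arm)  ⇒  ω_p−ω_arm = -432/665
exact speed ratio = -432/665

-432/665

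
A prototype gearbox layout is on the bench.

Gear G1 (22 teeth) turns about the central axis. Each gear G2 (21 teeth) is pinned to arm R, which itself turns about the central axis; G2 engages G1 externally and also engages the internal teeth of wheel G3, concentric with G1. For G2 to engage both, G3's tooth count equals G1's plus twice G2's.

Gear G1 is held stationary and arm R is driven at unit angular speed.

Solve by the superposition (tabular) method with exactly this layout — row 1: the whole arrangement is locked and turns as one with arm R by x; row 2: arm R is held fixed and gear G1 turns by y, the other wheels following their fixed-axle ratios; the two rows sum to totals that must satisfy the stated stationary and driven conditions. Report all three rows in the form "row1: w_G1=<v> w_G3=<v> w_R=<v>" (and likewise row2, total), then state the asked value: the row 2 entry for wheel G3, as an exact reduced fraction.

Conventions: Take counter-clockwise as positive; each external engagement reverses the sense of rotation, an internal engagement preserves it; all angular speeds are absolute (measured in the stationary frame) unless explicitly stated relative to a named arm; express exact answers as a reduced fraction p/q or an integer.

row1: w_G1=1 w_G3=1 w_R=1
row2: w_G1=-1 w_G3=11/32 w_R=0
total: w_G1=0 w_G3=43/32 w_R=1
asked value: 11/32

class = planetary set [G3 = 22+2·21 = 64; Willis about the carrier]
row 1 (train locked, turned with arm): all members turn x
row 2 — arm fixed, fixed-axis ratios: sun y, ring −(22/64)·y, arm 0
boundary: total ω_sun = x + y = 0 and total ω_arm = x = 1  ⇒  y = -1, x = 1
row 2 ring = −(22/64)·(-1) = 11/32
totals (row 1 + row 2): sun 1 + (-1) = 0, ring 1 + 11/32 = 43/32, arm 1 + 0 = 1
asked cell (row2, ring) = 11/32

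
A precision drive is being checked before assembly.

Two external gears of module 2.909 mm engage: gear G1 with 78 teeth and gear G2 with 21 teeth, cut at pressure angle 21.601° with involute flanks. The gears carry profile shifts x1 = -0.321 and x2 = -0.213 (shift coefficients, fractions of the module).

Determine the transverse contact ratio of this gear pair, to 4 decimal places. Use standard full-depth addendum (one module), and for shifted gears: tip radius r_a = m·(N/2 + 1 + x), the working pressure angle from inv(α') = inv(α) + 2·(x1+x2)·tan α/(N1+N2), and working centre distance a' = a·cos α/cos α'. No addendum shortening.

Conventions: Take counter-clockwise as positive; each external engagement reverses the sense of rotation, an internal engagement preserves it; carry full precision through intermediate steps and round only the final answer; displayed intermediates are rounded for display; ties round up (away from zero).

single-mesh involute tooth geometry (78T engaging 21T at module 2.909)
base radii: r_b1 = 105.483343, r_b2 = 28.399362
tip radii: r_a1 = 115.426211, r_a2 = 32.833883
inv(α') = inv(21.601°) + 2·(-0.321-0.213)·tan α/(78+21) = 0.01466819  ⇒  α' = 19.89727°
a' = a·cos α / cos α' = 143.9955·cos 21.601°/cos 19.89727° = 142.382311
action lengths: √(r_a1²−r_b1²) = 46.866561, √(r_a2²−r_b2²) = 16.478475
base pitch p_b = π·m·cos α = 8.497069
CR = (46.866561 + 16.478475 − 142.382311·sin 19.89727°)/8.497069 = 1.752061
contact ratio ≈ 1.7521

1.7521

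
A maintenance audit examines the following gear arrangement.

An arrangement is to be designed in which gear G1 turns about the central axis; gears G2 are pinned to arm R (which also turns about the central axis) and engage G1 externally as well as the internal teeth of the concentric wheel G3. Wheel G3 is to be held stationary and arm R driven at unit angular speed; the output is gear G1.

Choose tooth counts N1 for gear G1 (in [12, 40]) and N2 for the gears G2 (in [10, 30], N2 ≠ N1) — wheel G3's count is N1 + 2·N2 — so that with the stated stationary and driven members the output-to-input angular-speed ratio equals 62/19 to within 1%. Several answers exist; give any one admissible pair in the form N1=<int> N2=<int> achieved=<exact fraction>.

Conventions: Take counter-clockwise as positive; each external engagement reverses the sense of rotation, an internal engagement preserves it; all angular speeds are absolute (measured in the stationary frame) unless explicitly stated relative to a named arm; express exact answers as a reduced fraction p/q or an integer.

N1=19 N2=12 achieved=62/19

class = planetary set [ratio 62/19 wanted; Willis about the carrier]
Willis with ω_ring = 0: ω_sun/ω_arm = (N1+N3)/N1; set equal to 62/19  ⇒  N3/N1 = 62/19 − 1 = 43/19
N3 = N1 + 2·N2  ⇒  N2/N1 = (N3/N1 − 1)/2 = (43/19 − 1)/2 = 12/19
smallest multiple with N1 ≥ 12 and N2 ≥ 10: k = 1  ⇒  N1 = 1·19 = 19, N2 = 1·12 = 12 (N1 ≤ 40, N2 ≤ 30, N2 ≠ N1 ✓), N3 = 19 + 2·12 = 43
check: (N1+N3)/N1 with N1 = 19, N3 = 43 gives 62/19; |achieved − target| = 0 ≤ 31/950 ✓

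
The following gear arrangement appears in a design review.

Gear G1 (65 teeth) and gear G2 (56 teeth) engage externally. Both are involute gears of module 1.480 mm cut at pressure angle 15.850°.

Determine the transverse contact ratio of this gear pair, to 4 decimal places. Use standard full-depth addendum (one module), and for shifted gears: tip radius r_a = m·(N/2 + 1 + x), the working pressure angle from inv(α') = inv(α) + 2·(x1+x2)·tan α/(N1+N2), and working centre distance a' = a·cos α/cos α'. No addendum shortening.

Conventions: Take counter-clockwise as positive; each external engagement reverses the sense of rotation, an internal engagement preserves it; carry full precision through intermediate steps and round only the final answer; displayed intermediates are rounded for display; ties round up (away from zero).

2.0698

single-mesh involute tooth geometry (65T engaging 56T at module 1.480)
base radii: r_b1 = 46.271239, r_b2 = 39.864452
tip radii: r_a1 = 49.580000, r_a2 = 42.920000
no profile shift: α' = α, a' = a
action lengths: √(r_a1²−r_b1²) = 17.808674, √(r_a2²−r_b2²) = 15.904461
base pitch p_b = π·m·cos α = 4.472781
CR = (17.808674 + 15.904461 − 89.540000·sin 15.85000°)/4.472781 = 2.069850
contact ratio ≈ 2.0698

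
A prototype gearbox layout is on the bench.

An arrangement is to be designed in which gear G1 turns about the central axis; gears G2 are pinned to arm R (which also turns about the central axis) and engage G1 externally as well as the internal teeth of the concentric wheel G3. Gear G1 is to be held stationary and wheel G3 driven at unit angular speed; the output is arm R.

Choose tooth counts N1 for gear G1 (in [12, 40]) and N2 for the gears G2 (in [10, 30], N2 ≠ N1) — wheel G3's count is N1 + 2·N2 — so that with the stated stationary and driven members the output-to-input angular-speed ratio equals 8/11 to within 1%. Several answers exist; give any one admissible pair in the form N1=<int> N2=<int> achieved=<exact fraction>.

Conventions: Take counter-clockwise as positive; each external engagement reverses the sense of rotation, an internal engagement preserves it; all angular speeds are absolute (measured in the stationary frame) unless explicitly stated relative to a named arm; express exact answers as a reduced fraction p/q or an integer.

N1=12 N2=10 achieved=8/11

class = planetary set [ratio 8/11 wanted; Willis about the carrier]
Willis with ω_sun = 0: ω_arm/ω_ring = N3/(N1+N3); set equal to 8/11  ⇒  N3/N1 = (8/11)/(1 − 8/11) = 8/3
N3 = N1 + 2·N2  ⇒  N2/N1 = (N3/N1 − 1)/2 = (8/3 − 1)/2 = 5/6
smallest multiple with N1 ≥ 12 and N2 ≥ 10: k = 2  ⇒  N1 = 2·6 = 12, N2 = 2·5 = 10 (N1 ≤ 40, N2 ≤ 30, N2 ≠ N1 ✓), N3 = 12 + 2·10 = 32
check: N3/(N1+N3) with N1 = 12, N3 = 32 gives 8/11; |achieved − target| = 0 ≤ 2/275 ✓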